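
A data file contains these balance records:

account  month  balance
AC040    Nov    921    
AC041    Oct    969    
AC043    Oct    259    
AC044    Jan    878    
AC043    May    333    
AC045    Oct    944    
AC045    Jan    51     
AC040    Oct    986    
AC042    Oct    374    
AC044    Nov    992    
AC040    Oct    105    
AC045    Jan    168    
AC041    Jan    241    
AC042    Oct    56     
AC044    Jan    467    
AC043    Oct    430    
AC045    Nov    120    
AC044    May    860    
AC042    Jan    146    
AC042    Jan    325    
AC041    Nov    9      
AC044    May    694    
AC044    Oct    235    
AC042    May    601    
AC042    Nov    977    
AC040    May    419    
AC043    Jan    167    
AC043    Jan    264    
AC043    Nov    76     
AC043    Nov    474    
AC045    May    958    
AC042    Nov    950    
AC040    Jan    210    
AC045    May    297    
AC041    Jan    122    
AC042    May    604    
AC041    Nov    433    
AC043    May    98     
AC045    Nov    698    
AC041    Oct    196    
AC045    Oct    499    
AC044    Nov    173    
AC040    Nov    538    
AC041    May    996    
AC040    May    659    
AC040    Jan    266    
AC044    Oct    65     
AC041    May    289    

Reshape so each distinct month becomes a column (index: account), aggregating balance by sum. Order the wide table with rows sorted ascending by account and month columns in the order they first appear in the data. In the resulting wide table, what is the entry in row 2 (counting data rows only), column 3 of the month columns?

363

With rows sorted ascending by account, row 2 is account=AC041. month columns in first-appearance order: Nov, Oct, Jan, May; column 3 is Jan.
Long rows with account=AC041, month=Jan: 241 + 122 = 363.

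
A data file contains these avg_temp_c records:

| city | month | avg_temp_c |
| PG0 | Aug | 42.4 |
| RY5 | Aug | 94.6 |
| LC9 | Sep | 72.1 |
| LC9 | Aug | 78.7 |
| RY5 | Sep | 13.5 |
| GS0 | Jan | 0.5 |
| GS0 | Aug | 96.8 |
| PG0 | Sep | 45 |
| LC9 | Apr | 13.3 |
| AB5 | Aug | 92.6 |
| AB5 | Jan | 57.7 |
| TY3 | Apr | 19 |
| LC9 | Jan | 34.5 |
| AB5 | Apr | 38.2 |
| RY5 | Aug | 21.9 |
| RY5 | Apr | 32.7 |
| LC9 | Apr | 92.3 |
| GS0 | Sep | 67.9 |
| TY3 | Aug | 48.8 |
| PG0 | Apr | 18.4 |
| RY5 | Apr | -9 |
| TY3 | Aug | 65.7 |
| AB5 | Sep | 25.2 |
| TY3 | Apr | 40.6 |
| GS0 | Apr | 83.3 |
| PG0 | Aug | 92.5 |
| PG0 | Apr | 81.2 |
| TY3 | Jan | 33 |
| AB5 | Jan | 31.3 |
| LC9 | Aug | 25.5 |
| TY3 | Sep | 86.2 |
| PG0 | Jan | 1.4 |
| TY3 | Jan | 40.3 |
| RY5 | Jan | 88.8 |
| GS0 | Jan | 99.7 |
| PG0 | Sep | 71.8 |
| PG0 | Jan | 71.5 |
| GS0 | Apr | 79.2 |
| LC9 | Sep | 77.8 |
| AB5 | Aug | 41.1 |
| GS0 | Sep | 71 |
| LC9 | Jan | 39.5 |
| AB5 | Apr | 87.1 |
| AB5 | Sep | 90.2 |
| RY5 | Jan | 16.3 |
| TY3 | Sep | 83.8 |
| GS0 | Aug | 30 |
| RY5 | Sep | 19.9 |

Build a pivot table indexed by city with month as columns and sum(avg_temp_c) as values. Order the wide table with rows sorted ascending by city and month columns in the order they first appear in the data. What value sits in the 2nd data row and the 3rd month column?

With rows sorted ascending by city, row 2 is city=GS0. month columns in first-appearance order: Aug, Sep, Jan, Apr; column 3 is Jan.
Long rows with city=GS0, month=Jan: 0.5 + 99.7 = 100.2.

100.2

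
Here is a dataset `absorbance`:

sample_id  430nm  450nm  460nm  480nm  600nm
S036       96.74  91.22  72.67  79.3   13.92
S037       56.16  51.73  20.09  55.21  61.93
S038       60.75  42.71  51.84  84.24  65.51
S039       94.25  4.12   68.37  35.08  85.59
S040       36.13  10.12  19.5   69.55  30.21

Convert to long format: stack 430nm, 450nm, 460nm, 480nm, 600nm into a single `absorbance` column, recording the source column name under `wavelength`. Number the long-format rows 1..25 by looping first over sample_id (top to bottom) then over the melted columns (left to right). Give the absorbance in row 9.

25 rows total (5 × 5). Row 9: index ⌊(9-1)/5⌋ = 1 into sample_id → S037; (9-1) mod 5 = 3 into the melted columns → 480nm.
So row 9 is (S037, 480nm, 55.21); absorbance = 55.21.

55.21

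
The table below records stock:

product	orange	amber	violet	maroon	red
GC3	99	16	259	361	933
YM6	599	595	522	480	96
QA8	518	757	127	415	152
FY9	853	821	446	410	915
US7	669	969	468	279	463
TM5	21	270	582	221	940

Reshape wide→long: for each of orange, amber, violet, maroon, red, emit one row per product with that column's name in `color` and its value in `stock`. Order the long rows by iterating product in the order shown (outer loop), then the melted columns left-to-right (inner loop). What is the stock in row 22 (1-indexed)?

969

30 rows total (6 × 5). Row 22: index ⌊(22-1)/5⌋ = 4 into product → US7; (22-1) mod 5 = 1 into the melted columns → amber.
So row 22 is (US7, amber, 969); stock = 969.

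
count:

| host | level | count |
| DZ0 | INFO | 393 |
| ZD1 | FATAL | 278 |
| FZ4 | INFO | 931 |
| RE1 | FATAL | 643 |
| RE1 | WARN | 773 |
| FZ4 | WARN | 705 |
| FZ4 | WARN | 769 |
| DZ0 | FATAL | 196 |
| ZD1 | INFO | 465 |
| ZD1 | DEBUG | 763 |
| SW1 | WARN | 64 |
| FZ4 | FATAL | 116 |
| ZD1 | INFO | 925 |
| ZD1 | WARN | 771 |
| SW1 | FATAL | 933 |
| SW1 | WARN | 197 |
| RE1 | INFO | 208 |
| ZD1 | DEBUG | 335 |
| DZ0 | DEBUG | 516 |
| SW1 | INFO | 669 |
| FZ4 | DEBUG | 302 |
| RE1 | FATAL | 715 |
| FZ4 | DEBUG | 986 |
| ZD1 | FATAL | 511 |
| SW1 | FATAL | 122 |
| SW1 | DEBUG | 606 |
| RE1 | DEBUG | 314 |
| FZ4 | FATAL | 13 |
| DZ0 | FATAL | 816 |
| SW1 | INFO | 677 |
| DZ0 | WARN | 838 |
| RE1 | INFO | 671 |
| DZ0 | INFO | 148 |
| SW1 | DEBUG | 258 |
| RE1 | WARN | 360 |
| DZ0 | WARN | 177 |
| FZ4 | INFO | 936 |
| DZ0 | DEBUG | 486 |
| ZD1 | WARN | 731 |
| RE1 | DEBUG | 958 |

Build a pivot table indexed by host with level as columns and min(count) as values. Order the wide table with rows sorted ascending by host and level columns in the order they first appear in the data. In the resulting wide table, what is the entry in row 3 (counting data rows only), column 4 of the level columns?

With rows sorted ascending by host, row 3 is host=RE1. level columns in first-appearance order: INFO, FATAL, WARN, DEBUG; column 4 is DEBUG.
Long rows with host=RE1, level=DEBUG: min(314, 958) = 314.

314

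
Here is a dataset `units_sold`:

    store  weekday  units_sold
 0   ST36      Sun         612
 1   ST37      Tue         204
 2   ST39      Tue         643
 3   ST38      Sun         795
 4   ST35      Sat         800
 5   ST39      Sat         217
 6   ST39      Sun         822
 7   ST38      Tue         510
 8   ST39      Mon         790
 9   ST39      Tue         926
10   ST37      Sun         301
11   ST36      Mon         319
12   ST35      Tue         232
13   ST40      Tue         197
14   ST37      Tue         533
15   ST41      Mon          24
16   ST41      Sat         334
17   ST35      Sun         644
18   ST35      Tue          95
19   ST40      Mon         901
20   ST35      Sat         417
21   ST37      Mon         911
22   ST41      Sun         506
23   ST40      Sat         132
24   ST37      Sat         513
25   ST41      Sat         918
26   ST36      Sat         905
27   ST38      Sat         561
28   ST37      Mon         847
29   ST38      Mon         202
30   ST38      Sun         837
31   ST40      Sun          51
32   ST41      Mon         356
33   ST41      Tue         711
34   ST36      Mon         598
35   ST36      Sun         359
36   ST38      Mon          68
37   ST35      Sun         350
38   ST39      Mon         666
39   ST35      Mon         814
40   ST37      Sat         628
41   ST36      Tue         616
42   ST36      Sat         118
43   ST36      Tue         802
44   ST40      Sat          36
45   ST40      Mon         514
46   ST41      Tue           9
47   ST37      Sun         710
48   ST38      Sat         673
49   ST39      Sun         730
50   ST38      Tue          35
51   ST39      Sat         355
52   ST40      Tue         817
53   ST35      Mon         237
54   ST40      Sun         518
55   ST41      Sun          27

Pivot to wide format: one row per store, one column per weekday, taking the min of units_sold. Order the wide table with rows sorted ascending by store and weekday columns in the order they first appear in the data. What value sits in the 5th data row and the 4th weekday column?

666

With rows sorted ascending by store, row 5 is store=ST39. weekday columns in first-appearance order: Sun, Tue, Sat, Mon; column 4 is Mon.
Long rows with store=ST39, weekday=Mon: min(790, 666) = 666.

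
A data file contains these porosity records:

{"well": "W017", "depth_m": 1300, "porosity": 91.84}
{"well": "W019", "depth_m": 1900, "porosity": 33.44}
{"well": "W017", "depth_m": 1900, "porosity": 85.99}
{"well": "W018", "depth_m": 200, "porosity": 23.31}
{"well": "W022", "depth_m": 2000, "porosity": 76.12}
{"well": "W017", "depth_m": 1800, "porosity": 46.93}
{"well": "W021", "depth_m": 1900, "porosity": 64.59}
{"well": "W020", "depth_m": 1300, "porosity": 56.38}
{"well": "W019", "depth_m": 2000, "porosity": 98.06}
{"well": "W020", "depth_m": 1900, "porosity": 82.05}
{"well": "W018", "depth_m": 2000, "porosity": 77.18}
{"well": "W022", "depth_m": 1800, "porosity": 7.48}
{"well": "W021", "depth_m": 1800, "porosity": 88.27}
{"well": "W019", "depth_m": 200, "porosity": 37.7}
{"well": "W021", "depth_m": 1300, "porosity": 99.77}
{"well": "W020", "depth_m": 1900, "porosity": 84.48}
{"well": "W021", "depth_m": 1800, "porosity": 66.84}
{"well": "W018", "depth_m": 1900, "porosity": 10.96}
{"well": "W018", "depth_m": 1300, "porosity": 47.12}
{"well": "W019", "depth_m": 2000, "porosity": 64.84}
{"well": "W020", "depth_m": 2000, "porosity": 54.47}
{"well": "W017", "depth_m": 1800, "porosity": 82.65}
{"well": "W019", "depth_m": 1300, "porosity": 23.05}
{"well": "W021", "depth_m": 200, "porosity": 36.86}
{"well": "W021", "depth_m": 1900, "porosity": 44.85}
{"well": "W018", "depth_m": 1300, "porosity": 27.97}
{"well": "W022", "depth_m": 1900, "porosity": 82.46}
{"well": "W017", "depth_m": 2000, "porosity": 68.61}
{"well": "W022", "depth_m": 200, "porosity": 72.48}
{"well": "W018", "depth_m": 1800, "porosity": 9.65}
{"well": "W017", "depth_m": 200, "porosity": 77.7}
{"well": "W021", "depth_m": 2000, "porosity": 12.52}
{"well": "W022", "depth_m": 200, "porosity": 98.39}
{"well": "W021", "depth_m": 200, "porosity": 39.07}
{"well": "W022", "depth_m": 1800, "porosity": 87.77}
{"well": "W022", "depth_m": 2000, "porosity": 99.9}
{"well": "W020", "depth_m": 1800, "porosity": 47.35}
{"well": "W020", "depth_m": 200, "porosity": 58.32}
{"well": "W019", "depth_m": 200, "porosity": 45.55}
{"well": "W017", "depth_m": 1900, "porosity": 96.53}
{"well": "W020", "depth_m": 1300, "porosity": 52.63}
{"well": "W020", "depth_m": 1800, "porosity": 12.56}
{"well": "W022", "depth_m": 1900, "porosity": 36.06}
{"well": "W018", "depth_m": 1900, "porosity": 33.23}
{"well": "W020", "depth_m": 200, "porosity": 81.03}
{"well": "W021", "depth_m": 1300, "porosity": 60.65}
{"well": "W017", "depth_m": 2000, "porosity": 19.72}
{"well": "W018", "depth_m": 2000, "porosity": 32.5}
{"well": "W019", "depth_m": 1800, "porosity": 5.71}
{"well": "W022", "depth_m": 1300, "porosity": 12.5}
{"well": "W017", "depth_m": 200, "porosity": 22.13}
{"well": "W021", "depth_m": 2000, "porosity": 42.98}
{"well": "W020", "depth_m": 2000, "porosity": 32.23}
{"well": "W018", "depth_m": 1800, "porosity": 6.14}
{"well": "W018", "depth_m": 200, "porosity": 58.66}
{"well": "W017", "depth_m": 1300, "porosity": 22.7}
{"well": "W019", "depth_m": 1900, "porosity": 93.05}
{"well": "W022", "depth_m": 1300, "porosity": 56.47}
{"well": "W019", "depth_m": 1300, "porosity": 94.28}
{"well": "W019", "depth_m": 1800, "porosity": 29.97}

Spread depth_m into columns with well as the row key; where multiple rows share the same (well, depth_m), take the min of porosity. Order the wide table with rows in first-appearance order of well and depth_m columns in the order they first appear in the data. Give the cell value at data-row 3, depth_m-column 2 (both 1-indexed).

With rows in first-appearance order of well, row 3 is well=W018. depth_m columns in first-appearance order: 1300, 1900, 200, 2000, 1800; column 2 is 1900.
Long rows with well=W018, depth_m=1900: min(10.96, 33.23) = 10.96.

10.96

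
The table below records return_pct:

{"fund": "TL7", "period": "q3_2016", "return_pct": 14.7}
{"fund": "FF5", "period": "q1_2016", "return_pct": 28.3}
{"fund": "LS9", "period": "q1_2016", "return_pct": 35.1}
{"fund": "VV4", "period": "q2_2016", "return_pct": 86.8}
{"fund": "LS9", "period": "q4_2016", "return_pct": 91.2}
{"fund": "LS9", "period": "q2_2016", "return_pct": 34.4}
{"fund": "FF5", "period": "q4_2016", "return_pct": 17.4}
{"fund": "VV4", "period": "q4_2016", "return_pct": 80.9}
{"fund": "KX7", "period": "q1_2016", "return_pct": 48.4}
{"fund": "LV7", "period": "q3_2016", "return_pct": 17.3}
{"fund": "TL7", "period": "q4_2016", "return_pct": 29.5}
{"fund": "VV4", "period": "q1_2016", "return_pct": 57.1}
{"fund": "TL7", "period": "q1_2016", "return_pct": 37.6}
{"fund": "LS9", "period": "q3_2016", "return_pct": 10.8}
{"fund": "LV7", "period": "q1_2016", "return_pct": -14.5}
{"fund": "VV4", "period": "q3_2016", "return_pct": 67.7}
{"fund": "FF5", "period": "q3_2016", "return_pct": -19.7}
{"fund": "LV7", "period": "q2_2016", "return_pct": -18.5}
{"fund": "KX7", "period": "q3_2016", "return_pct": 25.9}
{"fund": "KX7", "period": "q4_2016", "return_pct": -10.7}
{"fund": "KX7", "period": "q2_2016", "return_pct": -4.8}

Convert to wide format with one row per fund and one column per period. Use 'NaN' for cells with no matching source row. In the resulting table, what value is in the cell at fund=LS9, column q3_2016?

10.8

The long row with fund=LS9, period=q3_2016 has return_pct=10.8.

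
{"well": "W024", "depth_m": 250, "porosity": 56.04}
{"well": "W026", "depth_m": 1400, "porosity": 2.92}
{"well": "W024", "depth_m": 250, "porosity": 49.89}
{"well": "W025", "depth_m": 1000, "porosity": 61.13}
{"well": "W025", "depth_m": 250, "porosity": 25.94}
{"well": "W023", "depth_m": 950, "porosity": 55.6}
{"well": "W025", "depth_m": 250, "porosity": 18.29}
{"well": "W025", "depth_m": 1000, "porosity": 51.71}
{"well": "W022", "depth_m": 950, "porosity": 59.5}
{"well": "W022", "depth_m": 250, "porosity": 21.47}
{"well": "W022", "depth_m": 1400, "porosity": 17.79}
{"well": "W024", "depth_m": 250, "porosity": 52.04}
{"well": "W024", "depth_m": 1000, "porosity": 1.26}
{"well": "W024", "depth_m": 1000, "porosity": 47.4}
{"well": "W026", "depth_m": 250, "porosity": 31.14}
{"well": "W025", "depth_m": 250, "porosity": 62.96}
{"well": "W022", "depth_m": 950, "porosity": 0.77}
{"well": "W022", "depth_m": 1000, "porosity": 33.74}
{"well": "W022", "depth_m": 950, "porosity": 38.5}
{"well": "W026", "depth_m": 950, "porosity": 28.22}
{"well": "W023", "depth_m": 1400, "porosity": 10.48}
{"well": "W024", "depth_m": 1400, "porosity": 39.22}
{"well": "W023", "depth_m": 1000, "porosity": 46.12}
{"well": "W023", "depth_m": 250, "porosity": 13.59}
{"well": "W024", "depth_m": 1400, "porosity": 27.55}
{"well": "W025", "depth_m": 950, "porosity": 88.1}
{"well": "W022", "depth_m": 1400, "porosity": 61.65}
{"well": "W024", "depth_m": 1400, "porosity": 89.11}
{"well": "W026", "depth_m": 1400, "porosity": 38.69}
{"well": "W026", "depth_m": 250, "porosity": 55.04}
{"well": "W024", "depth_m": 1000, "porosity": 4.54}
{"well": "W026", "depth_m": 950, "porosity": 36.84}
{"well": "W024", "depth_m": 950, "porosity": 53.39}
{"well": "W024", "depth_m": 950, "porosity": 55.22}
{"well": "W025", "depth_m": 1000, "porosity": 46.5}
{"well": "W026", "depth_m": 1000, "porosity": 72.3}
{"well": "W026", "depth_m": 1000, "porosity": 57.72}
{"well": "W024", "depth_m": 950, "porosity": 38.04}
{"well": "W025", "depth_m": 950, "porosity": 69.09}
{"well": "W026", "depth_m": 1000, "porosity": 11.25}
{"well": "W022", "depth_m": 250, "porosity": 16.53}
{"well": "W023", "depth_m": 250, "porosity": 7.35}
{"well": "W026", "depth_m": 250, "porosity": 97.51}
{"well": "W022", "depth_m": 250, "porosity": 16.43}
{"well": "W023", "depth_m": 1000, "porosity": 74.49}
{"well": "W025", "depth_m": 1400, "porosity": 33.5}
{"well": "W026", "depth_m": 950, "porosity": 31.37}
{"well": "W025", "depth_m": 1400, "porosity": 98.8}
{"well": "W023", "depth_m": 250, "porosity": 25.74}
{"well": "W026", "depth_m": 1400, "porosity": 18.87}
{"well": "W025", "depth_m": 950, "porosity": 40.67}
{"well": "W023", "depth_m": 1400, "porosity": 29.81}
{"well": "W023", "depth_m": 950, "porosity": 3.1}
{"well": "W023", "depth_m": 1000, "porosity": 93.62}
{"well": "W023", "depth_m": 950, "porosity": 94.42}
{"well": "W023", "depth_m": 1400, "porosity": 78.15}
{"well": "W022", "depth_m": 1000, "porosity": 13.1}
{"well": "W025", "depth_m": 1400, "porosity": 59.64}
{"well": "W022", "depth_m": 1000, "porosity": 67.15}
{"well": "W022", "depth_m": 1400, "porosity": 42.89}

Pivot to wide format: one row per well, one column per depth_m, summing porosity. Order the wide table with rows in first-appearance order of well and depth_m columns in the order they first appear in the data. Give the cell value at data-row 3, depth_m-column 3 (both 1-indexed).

With rows in first-appearance order of well, row 3 is well=W025. depth_m columns in first-appearance order: 250, 1400, 1000, 950; column 3 is 1000.
Long rows with well=W025, depth_m=1000: 61.13 + 51.71 + 46.5 = 159.34.

159.34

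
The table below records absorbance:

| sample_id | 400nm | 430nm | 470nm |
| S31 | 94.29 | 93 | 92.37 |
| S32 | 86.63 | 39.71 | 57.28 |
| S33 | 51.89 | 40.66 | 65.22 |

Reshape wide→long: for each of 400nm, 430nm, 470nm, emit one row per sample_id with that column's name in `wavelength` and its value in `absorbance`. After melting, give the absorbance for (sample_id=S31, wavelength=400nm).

94.29

Unpivoting turns each (sample_id, wide-column) pair into one long row.
The wide cell at row S31, column 400nm holds 94.29, so the long row (S31, 400nm) has absorbance=94.29.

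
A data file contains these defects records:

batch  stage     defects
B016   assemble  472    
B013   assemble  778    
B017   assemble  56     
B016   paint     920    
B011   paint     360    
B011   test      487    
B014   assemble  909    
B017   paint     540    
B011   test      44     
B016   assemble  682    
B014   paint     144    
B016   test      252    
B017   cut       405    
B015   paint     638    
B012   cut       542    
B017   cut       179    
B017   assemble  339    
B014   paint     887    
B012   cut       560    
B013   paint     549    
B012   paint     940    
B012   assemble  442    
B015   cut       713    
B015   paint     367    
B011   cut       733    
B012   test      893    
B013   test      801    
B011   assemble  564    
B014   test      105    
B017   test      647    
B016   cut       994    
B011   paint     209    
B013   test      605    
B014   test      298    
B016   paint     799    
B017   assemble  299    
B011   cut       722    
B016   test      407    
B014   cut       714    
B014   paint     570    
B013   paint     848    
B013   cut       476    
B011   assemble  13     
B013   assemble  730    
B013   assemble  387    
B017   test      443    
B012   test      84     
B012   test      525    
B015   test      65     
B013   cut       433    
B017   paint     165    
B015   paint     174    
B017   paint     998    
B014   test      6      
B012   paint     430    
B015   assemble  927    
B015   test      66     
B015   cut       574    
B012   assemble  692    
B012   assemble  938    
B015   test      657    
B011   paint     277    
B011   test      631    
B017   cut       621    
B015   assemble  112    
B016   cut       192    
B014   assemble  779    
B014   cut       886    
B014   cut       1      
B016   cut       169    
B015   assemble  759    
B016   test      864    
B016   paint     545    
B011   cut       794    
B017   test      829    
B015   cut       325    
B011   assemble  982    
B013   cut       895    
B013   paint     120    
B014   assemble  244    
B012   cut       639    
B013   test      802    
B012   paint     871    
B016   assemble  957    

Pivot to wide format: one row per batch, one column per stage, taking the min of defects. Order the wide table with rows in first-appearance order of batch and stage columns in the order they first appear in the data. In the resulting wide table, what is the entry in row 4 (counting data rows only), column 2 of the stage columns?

209

With rows in first-appearance order of batch, row 4 is batch=B011. stage columns in first-appearance order: assemble, paint, test, cut; column 2 is paint.
Long rows with batch=B011, stage=paint: min(360, 209, 277) = 209.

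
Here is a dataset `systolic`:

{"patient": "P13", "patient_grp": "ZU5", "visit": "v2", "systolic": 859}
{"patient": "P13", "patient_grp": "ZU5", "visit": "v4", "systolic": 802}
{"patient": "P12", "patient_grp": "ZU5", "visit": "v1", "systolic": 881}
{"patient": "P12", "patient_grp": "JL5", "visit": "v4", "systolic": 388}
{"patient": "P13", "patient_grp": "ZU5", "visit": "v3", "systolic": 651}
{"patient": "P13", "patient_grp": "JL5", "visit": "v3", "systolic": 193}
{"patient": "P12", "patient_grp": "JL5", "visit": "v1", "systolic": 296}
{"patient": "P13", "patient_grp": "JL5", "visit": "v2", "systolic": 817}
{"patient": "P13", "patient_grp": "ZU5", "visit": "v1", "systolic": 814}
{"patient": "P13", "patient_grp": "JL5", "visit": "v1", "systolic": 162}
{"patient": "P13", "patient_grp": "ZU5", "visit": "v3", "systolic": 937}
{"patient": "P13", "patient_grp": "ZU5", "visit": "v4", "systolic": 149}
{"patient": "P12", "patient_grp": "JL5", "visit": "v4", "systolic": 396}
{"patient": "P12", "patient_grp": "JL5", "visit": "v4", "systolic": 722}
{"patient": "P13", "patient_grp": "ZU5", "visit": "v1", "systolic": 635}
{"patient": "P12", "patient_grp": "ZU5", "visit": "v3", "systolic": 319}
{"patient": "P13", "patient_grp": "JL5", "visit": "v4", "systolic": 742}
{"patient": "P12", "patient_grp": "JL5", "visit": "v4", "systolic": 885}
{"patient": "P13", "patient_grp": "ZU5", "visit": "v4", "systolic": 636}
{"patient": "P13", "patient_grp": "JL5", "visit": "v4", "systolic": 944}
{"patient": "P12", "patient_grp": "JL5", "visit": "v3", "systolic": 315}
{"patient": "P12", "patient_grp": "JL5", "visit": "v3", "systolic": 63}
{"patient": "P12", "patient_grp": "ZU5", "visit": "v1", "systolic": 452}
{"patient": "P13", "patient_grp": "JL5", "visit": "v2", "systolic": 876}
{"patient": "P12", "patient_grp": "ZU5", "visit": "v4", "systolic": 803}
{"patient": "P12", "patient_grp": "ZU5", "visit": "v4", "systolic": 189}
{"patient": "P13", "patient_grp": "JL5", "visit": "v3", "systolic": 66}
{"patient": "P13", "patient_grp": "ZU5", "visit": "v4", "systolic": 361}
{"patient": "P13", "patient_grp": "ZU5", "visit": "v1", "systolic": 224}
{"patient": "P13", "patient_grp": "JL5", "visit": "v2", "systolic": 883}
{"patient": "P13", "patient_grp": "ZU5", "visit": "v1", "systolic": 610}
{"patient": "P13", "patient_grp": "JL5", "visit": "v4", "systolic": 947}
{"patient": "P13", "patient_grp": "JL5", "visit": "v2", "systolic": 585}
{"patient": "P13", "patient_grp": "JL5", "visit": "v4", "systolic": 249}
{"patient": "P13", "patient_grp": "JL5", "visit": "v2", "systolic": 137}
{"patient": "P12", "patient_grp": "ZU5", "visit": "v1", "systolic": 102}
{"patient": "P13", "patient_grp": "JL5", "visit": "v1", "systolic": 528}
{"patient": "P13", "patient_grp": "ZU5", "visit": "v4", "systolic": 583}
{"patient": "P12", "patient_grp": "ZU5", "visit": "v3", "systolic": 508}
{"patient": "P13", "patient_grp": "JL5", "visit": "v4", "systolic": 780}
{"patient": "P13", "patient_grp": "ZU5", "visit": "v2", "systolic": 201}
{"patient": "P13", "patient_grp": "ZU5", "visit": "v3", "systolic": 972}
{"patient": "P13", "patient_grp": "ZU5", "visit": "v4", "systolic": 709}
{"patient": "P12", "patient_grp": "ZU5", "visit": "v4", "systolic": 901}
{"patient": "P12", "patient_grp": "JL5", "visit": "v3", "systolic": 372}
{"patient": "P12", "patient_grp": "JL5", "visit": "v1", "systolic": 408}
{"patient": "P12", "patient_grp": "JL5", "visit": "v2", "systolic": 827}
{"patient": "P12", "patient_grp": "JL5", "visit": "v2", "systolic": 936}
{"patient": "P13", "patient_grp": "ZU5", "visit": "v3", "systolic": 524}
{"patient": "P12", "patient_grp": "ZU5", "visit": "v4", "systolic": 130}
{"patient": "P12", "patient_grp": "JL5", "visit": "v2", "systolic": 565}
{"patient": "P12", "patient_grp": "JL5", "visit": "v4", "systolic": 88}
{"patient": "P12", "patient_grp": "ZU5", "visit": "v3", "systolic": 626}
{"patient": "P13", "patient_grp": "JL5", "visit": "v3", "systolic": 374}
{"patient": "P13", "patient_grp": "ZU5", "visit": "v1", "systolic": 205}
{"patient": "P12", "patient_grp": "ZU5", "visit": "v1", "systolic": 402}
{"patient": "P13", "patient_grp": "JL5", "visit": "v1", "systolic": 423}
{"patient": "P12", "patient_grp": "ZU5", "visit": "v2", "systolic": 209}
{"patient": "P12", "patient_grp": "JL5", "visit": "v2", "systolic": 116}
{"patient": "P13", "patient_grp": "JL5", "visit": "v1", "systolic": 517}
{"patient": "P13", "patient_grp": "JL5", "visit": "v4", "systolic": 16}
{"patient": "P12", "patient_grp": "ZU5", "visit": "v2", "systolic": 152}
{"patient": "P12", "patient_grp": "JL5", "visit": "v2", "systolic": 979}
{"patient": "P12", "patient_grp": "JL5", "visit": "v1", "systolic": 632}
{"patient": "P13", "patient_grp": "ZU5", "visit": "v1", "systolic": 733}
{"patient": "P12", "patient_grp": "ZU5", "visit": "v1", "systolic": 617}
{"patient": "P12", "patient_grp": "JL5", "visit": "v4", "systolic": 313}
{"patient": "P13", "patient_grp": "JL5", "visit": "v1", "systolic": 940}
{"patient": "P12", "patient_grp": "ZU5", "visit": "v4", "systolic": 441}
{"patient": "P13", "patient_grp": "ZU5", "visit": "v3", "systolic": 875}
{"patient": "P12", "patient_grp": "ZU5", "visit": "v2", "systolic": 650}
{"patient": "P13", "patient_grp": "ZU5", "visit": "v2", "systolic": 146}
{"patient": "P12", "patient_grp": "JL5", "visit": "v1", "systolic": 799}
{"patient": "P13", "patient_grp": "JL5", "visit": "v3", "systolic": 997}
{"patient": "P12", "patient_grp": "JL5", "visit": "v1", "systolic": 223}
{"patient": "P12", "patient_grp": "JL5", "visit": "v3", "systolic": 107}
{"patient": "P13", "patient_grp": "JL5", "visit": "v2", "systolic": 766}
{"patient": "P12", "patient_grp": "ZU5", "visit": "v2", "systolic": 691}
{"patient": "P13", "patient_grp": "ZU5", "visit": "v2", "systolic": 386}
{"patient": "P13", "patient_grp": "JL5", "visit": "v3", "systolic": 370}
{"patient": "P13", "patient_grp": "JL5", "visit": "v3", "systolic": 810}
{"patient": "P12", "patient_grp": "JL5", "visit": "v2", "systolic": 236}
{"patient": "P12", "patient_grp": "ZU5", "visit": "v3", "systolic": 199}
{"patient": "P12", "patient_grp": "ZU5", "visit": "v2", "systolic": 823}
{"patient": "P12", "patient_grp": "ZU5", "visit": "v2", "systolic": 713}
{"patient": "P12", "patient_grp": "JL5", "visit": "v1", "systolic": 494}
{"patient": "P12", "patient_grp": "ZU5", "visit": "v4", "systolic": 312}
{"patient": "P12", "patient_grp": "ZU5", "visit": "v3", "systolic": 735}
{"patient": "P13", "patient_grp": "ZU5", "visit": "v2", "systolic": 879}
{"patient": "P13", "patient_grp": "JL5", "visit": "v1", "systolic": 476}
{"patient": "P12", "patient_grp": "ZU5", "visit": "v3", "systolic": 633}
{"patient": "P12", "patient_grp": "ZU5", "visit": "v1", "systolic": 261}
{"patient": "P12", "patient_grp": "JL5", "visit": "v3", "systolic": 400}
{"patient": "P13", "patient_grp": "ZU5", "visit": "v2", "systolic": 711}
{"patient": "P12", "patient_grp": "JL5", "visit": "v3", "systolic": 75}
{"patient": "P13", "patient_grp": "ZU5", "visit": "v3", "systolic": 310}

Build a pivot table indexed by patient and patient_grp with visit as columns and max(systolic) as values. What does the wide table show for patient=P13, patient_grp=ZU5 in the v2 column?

Rows with patient=P13, patient_grp=ZU5 and visit=v2: systolic values are 859, 201, 146, 386, 879, 711.
max(859, 201, 146, 386, 879, 711) = 879.

879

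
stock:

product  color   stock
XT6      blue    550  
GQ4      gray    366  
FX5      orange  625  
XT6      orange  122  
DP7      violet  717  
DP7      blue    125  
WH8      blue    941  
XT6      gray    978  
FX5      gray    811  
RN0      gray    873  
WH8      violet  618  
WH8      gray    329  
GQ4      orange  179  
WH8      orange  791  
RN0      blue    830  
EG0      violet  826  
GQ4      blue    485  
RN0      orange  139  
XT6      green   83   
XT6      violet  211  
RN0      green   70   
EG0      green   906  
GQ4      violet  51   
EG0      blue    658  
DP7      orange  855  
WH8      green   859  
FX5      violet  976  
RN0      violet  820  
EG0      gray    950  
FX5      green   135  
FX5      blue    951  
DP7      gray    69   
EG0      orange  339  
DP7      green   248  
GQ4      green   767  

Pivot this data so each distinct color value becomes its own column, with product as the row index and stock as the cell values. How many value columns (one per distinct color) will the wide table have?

5 distinct color values: gray, orange, violet, green, blue.

5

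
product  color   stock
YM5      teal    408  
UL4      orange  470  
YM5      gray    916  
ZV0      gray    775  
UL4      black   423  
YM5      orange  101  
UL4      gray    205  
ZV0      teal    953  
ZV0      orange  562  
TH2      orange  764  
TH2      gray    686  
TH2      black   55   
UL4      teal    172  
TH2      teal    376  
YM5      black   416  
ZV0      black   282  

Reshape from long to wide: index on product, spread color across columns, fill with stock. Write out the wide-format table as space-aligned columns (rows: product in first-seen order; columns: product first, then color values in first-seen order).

product  teal  orange  gray  black
YM5      408   101     916   416  
UL4      172   470     205   423  
ZV0      953   562     775   282  
TH2      376   764     686   55   

Columns: product plus the 4 distinct color values (teal, orange, gray, black).
For example, row YM5 column teal takes stock=408 from the long row (YM5, teal).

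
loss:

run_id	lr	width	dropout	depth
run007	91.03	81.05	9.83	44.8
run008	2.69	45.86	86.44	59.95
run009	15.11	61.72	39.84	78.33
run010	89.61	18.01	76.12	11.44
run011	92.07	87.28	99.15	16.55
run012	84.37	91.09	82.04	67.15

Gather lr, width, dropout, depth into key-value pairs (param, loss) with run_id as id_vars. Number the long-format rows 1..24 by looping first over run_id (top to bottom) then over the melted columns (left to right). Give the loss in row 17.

24 rows total (6 × 4). Row 17: index ⌊(17-1)/4⌋ = 4 into run_id → run011; (17-1) mod 4 = 0 into the melted columns → lr.
So row 17 is (run011, lr, 92.07); loss = 92.07.

92.07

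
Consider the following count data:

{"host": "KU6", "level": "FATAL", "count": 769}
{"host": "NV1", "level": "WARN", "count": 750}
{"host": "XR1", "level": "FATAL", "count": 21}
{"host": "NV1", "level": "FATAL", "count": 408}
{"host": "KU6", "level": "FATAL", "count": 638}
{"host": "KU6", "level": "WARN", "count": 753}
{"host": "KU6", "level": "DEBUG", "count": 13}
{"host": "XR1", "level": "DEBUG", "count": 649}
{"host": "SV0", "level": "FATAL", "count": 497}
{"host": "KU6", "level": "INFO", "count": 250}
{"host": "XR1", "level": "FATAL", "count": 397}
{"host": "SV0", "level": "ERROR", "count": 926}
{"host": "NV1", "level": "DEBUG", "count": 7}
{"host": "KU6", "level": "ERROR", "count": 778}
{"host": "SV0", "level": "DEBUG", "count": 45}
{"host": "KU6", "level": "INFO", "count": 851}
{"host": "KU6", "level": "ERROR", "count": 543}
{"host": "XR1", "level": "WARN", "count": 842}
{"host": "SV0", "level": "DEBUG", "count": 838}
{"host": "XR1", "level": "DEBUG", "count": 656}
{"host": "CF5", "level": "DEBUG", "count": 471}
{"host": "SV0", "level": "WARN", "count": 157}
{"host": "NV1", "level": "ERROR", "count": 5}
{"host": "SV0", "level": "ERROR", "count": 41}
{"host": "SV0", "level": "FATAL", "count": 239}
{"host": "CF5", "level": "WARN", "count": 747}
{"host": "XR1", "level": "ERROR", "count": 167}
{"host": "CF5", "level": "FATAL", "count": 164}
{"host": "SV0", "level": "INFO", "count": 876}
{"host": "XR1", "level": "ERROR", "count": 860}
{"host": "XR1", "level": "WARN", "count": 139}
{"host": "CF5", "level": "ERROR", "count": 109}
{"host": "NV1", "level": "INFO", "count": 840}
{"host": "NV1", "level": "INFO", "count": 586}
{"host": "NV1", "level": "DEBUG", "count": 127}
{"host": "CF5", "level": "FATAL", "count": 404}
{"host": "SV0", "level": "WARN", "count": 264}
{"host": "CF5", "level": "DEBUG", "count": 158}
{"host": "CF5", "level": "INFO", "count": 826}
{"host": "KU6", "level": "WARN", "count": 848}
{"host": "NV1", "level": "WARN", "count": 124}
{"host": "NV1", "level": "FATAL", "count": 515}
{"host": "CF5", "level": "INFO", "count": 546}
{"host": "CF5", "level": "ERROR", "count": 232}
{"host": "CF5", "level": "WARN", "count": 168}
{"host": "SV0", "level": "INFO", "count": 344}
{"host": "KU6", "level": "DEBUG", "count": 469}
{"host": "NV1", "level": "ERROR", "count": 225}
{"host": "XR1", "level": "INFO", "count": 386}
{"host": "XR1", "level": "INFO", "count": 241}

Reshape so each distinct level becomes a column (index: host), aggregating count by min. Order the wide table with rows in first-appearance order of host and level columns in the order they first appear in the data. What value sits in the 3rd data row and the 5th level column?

167

With rows in first-appearance order of host, row 3 is host=XR1. level columns in first-appearance order: FATAL, WARN, DEBUG, INFO, ERROR; column 5 is ERROR.
Long rows with host=XR1, level=ERROR: min(167, 860) = 167.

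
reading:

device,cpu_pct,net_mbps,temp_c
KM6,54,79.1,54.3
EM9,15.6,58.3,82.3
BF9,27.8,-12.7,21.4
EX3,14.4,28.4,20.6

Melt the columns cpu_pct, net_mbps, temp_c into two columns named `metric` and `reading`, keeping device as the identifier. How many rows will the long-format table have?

4 device values × 3 melted columns = 12 rows.

12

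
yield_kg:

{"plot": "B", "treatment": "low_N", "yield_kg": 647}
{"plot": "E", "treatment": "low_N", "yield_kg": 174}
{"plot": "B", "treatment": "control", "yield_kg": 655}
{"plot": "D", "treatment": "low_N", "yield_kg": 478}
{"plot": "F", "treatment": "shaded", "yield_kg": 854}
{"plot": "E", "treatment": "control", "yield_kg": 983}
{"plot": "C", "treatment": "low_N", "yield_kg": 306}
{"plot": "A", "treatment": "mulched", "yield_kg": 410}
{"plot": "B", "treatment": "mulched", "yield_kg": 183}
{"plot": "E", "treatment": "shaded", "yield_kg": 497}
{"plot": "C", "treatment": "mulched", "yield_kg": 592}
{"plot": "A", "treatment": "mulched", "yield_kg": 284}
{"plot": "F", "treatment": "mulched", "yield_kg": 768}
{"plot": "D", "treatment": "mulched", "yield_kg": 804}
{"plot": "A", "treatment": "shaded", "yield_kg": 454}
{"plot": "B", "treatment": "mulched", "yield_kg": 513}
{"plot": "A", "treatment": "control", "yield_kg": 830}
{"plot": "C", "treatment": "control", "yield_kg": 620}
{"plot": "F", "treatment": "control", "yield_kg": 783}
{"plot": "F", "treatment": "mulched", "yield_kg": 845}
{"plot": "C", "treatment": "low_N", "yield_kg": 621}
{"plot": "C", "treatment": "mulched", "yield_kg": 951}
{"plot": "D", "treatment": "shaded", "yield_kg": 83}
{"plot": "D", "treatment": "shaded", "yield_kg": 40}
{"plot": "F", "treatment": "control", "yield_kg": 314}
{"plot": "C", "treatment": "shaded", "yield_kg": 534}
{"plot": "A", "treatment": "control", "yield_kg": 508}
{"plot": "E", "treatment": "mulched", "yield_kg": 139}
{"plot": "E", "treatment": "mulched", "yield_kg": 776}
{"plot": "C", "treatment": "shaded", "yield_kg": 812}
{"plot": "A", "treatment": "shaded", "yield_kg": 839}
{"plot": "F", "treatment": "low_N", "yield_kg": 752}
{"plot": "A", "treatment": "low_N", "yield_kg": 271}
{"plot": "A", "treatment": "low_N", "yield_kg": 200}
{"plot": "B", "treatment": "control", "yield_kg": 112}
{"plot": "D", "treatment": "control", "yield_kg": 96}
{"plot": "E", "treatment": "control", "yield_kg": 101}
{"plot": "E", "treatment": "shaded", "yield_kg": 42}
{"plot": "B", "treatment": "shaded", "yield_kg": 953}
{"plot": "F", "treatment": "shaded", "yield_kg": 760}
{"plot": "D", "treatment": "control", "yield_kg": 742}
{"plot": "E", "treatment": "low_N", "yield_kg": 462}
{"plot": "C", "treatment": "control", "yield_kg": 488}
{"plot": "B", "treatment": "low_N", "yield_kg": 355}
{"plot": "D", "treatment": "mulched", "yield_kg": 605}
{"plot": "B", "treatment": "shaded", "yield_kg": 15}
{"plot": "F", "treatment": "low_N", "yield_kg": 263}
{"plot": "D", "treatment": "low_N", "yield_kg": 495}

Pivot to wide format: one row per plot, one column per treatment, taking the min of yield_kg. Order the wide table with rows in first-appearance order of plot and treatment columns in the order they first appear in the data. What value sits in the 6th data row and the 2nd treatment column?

508

With rows in first-appearance order of plot, row 6 is plot=A. treatment columns in first-appearance order: low_N, control, shaded, mulched; column 2 is control.
Long rows with plot=A, treatment=control: min(830, 508) = 508.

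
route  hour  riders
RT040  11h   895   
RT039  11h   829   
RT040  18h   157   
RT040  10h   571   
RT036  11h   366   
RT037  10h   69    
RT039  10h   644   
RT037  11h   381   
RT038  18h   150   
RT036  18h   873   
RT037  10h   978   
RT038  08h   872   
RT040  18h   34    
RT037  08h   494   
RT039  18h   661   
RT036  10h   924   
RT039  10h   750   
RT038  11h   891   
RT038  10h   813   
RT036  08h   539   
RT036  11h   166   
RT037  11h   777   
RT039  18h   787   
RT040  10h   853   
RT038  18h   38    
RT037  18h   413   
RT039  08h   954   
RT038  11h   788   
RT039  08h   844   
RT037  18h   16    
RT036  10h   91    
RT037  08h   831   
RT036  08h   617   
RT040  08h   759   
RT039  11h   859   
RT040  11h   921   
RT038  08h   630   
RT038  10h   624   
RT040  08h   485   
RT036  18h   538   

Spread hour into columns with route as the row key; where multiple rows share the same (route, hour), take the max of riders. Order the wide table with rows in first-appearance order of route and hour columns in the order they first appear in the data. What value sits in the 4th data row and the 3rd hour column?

With rows in first-appearance order of route, row 4 is route=RT037. hour columns in first-appearance order: 11h, 18h, 10h, 08h; column 3 is 10h.
Long rows with route=RT037, hour=10h: max(69, 978) = 978.

978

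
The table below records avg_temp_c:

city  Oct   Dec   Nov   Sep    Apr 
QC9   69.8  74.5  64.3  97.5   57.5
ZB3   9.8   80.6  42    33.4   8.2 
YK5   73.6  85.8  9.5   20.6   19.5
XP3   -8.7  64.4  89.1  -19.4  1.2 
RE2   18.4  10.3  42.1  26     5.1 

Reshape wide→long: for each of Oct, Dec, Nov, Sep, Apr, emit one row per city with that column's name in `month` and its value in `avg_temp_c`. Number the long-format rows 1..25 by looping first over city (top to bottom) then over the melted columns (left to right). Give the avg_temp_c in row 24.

25 rows total (5 × 5). Row 24: index ⌊(24-1)/5⌋ = 4 into city → RE2; (24-1) mod 5 = 3 into the melted columns → Sep.
So row 24 is (RE2, Sep, 26); avg_temp_c = 26.

26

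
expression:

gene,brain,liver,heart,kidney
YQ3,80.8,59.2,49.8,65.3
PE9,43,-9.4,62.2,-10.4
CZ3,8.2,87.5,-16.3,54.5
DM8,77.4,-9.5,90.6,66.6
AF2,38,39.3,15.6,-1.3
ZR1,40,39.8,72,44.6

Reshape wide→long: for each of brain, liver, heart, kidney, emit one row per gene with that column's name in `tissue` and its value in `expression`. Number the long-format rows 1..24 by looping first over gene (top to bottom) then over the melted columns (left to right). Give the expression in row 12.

24 rows total (6 × 4). Row 12: index ⌊(12-1)/4⌋ = 2 into gene → CZ3; (12-1) mod 4 = 3 into the melted columns → kidney.
So row 12 is (CZ3, kidney, 54.5); expression = 54.5.

54.5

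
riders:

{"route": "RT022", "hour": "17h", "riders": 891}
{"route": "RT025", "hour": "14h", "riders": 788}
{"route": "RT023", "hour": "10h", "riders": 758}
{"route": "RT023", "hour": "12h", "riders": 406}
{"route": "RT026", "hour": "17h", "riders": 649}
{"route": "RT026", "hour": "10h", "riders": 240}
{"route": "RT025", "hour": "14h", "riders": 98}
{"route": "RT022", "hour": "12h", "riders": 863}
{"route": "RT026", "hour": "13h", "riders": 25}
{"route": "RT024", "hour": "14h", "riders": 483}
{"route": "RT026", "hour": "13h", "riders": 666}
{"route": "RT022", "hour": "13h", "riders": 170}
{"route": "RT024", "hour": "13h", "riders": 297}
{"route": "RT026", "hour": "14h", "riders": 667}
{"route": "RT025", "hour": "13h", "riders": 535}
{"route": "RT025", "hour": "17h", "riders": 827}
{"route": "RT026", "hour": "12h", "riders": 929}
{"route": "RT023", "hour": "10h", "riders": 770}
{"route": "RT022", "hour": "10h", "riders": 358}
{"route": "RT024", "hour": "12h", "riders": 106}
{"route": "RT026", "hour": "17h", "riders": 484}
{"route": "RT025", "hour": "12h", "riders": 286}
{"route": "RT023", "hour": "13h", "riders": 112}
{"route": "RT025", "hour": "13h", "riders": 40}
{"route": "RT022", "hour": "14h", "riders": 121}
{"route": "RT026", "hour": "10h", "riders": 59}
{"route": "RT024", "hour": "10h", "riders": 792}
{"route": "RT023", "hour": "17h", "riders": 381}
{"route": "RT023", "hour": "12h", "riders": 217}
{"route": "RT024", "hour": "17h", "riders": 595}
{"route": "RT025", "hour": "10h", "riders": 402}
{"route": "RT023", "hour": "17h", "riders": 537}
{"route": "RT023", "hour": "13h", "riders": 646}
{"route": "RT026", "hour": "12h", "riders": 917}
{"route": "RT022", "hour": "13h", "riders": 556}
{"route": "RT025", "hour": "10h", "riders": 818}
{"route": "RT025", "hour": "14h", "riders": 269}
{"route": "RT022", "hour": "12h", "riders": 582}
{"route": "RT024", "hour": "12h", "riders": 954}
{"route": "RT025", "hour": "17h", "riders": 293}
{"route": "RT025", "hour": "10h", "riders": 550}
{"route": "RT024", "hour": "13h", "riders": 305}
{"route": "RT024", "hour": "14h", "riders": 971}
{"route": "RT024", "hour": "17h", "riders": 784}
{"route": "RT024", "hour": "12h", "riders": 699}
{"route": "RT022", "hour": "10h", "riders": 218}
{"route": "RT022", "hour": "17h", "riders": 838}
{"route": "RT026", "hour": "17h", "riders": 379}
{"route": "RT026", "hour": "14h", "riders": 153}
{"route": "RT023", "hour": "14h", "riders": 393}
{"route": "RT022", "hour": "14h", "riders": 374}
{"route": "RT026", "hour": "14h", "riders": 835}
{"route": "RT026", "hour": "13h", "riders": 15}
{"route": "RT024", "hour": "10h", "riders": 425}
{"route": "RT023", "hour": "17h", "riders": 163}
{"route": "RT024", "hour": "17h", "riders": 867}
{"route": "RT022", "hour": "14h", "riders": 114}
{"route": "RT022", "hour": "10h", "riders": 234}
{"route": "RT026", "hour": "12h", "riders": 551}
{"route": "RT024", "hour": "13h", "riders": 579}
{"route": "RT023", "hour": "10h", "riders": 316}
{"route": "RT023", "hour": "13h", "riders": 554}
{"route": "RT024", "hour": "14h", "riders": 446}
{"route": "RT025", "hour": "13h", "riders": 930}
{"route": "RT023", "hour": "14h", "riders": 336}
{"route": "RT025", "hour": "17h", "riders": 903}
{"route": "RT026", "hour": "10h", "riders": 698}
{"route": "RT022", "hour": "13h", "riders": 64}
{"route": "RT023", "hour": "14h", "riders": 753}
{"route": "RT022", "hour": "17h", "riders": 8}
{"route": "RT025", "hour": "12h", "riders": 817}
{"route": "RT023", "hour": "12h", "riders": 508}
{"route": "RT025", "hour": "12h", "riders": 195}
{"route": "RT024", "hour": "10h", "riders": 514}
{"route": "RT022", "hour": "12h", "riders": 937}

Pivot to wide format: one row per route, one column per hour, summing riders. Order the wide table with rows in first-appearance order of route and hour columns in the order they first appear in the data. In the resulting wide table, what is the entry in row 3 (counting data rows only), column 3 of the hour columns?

1844

With rows in first-appearance order of route, row 3 is route=RT023. hour columns in first-appearance order: 17h, 14h, 10h, 12h, 13h; column 3 is 10h.
Long rows with route=RT023, hour=10h: 758 + 770 + 316 = 1844.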